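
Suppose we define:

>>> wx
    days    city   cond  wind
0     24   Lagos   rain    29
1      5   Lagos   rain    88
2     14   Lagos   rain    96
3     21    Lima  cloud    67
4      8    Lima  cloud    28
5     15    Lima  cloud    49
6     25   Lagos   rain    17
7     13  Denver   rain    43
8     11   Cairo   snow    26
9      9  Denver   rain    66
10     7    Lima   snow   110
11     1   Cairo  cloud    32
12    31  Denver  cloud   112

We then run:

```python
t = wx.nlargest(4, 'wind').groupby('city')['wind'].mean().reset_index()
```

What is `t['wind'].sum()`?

take 4 rows with largest wind:
    days    city   cond  wind
12    31  Denver  cloud   112
10     7    Lima   snow   110
2     14   Lagos   rain    96
1      5   Lagos   rain    88
group by city, mean of wind:
city
Denver    112.0
Lagos      92.0
Lima      110.0
Name: wind, dtype: float64
reset_index():
     city   wind
0  Denver  112.0
1   Lagos   92.0
2    Lima  110.0

314.0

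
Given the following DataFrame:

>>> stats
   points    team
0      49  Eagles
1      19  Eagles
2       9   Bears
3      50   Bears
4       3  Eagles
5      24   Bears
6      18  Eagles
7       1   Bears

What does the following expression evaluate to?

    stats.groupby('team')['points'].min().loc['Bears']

group by team, min of points:
team
Bears     1
Eagles    3
Name: points, dtype: int64

1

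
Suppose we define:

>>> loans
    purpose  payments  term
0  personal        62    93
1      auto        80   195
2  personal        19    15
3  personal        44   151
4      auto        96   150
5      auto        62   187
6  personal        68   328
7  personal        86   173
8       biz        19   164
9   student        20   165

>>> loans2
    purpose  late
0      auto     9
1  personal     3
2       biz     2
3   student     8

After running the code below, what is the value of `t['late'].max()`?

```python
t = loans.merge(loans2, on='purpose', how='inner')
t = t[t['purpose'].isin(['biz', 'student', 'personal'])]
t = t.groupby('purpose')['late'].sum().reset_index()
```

merge on 'purpose' (how='inner') → 10 rows:
    purpose  payments  term  late
0  personal        62    93     3
1      auto        80   195     9
2  personal        19    15     3
3  personal        44   151     3
4      auto        96   150     9
5      auto        62   187     9
6  personal        68   328     3
7  personal        86   173     3
8       biz        19   164     2
9   student        20   165     8
filter rows where purpose in ['biz', 'student', 'personal']:
    purpose  payments  term  late
0  personal        62    93     3
2  personal        19    15     3
3  personal        44   151     3
6  personal        68   328     3
7  personal        86   173     3
8       biz        19   164     2
9   student        20   165     8
group by purpose, sum of late:
purpose
biz          2
personal    15
student      8
Name: late, dtype: int64
reset_index():
    purpose  late
0       biz     2
1  personal    15
2   student     8
Reading off the max of column 'late', we get 15.

15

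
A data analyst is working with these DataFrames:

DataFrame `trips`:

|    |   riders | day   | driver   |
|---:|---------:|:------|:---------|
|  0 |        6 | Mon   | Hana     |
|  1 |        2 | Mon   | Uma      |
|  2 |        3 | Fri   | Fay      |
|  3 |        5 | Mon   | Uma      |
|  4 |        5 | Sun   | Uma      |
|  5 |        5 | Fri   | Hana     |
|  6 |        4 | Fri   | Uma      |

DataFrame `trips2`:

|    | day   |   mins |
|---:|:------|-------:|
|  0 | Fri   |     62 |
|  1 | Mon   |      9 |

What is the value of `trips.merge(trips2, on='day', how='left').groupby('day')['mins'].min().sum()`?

71.0

merge on 'day' (how='left') → 7 rows:
   riders  day driver  mins
0       6  Mon   Hana   9.0
1       2  Mon    Uma   9.0
2       3  Fri    Fay  62.0
3       5  Mon    Uma   9.0
4       5  Sun    Uma   NaN
5       5  Fri   Hana  62.0
6       4  Fri    Uma  62.0
group by day, min of mins:
day
Fri    62.0
Mon     9.0
Sun     NaN
Name: mins, dtype: float64
Finally, sum of the resulting series = 71.0.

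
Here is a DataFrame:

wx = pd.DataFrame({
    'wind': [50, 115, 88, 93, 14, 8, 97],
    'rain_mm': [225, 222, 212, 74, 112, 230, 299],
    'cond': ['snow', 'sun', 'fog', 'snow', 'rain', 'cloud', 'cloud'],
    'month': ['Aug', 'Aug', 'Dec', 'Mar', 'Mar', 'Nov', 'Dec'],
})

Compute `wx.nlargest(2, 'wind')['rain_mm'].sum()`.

take 2 rows with largest wind:
   wind  rain_mm   cond month
1   115      222    sun   Aug
6    97      299  cloud   Dec
sum of column 'rain_mm' → 521

521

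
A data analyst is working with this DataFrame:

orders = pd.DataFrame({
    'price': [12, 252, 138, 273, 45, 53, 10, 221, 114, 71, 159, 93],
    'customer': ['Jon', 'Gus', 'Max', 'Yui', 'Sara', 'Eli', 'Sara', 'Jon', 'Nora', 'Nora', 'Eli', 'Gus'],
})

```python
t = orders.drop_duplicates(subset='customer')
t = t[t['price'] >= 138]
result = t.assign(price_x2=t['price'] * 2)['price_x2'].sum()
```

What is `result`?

1326

drop duplicate customer (keep=first):
   price customer
0     12      Jon
1    252      Gus
2    138      Max
3    273      Yui
4     45     Sara
5     53      Eli
8    114     Nora
filter rows where price >= 138:
   price customer
1    252      Gus
2    138      Max
3    273      Yui
add column price_x2 = t['price'] * 2:
   price customer  price_x2
1    252      Gus       504
2    138      Max       276
3    273      Yui       546
The sum of column 'price_x2' is 1326.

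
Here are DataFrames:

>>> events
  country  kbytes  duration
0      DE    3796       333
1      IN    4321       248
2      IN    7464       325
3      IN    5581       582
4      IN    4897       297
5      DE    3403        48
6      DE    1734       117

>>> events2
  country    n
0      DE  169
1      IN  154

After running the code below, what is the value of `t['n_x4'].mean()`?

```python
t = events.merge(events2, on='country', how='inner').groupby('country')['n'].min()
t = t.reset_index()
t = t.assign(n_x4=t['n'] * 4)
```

646.0

merge on 'country' (how='inner') → 7 rows:
  country  kbytes  duration    n
0      DE    3796       333  169
1      IN    4321       248  154
2      IN    7464       325  154
3      IN    5581       582  154
4      IN    4897       297  154
5      DE    3403        48  169
6      DE    1734       117  169
group by country, min of n:
country
DE    169
IN    154
Name: n, dtype: int64
reset_index():
  country    n
0      DE  169
1      IN  154
add column n_x4 = t['n'] * 4:
  country    n  n_x4
0      DE  169   676
1      IN  154   616
The mean of column 'n_x4' is 646.0.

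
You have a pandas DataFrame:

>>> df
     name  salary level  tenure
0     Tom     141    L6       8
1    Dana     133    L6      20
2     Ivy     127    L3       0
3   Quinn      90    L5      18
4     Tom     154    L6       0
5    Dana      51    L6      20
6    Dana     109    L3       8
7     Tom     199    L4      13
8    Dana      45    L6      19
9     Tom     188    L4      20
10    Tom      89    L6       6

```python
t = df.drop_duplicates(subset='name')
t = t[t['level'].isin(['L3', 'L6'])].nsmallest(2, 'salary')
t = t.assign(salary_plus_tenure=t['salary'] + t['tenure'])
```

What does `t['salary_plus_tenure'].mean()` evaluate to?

drop duplicate name (keep=first):
    name  salary level  tenure
0    Tom     141    L6       8
1   Dana     133    L6      20
2    Ivy     127    L3       0
3  Quinn      90    L5      18
filter rows where level in ['L3', 'L6']:
   name  salary level  tenure
0   Tom     141    L6       8
1  Dana     133    L6      20
2   Ivy     127    L3       0
take 2 rows with smallest salary:
   name  salary level  tenure
2   Ivy     127    L3       0
1  Dana     133    L6      20
add column salary_plus_tenure = t['salary'] + t['tenure']:
   name  salary level  tenure  salary_plus_tenure
2   Ivy     127    L3       0                 127
1  Dana     133    L6      20                 153
mean of column 'salary_plus_tenure' → 140.0

140.0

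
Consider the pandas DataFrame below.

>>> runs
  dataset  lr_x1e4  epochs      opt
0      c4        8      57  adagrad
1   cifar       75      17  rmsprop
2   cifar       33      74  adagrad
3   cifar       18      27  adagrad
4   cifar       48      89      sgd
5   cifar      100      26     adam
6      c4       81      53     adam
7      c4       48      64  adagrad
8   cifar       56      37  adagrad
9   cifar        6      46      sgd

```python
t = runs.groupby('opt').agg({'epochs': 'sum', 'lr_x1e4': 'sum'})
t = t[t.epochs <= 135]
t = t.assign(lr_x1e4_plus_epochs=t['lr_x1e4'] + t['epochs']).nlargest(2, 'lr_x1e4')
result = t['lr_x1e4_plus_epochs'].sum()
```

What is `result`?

352

group by opt: sum(epochs), sum(lr_x1e4):
         epochs  lr_x1e4
opt                     
adagrad     259      163
adam         79      181
rmsprop      17       75
sgd         135       54
filter rows where epochs <= 135:
         epochs  lr_x1e4
opt                     
adam         79      181
rmsprop      17       75
sgd         135       54
add column lr_x1e4_plus_epochs = t['lr_x1e4'] + t['epochs']:
         epochs  lr_x1e4  lr_x1e4_plus_epochs
opt                                          
adam         79      181                  260
rmsprop      17       75                   92
sgd         135       54                  189
take 2 rows with largest lr_x1e4:
         epochs  lr_x1e4  lr_x1e4_plus_epochs
opt                                          
adam         79      181                  260
rmsprop      17       75                   92
Taking the sum of column 'lr_x1e4_plus_epochs' gives 352.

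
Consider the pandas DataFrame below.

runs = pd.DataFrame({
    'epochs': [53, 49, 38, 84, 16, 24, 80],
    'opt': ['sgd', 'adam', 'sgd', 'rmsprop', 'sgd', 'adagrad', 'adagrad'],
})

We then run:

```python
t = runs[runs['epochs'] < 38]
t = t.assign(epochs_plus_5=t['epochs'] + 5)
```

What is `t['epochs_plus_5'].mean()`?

25.0

filter rows where epochs < 38:
   epochs      opt
4      16      sgd
5      24  adagrad
add column epochs_plus_5 = t['epochs'] + 5:
   epochs      opt  epochs_plus_5
4      16      sgd             21
5      24  adagrad             29
Taking the mean of column 'epochs_plus_5' gives 25.0.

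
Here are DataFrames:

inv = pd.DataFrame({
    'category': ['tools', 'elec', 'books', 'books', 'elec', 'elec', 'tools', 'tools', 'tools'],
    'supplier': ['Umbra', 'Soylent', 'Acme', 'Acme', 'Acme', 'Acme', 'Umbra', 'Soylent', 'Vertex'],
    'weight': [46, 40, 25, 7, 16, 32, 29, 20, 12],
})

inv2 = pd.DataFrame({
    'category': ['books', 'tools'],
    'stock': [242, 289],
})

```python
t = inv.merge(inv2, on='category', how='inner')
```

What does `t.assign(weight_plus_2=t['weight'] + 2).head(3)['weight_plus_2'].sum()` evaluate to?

merge on 'category' (how='inner') → 6 rows:
  category supplier  weight  stock
0    tools    Umbra      46    289
1    books     Acme      25    242
2    books     Acme       7    242
3    tools    Umbra      29    289
4    tools  Soylent      20    289
5    tools   Vertex      12    289
add column weight_plus_2 = t['weight'] + 2:
  category supplier  weight  stock  weight_plus_2
0    tools    Umbra      46    289             48
1    books     Acme      25    242             27
2    books     Acme       7    242              9
3    tools    Umbra      29    289             31
4    tools  Soylent      20    289             22
5    tools   Vertex      12    289             14
take first 3 rows:
  category supplier  weight  stock  weight_plus_2
0    tools    Umbra      46    289             48
1    books     Acme      25    242             27
2    books     Acme       7    242              9
Reading off the sum of column 'weight_plus_2', we get 84.

84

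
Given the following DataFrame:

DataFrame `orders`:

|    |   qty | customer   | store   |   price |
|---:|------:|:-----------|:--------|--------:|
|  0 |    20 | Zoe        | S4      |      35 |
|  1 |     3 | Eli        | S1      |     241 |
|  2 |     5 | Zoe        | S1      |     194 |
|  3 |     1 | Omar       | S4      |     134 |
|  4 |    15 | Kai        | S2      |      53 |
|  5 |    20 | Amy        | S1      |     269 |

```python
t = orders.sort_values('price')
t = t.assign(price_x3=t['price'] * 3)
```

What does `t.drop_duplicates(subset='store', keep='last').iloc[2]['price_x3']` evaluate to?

sort by price:
   qty customer store  price
0   20      Zoe    S4     35
4   15      Kai    S2     53
3    1     Omar    S4    134
2    5      Zoe    S1    194
1    3      Eli    S1    241
5   20      Amy    S1    269
add column price_x3 = t['price'] * 3:
   qty customer store  price  price_x3
0   20      Zoe    S4     35       105
4   15      Kai    S2     53       159
3    1     Omar    S4    134       402
2    5      Zoe    S1    194       582
1    3      Eli    S1    241       723
5   20      Amy    S1    269       807
drop duplicate store (keep=last):
   qty customer store  price  price_x3
4   15      Kai    S2     53       159
3    1     Omar    S4    134       402
5   20      Amy    S1    269       807

807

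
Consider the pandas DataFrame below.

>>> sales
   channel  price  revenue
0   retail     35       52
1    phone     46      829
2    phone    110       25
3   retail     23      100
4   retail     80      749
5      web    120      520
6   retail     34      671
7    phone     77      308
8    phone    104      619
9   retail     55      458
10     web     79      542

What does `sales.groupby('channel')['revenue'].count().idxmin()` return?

web

group by channel, count of revenue:
channel
phone     4
retail    5
web       2
Name: revenue, dtype: int64
Taking the label with the smallest value gives web.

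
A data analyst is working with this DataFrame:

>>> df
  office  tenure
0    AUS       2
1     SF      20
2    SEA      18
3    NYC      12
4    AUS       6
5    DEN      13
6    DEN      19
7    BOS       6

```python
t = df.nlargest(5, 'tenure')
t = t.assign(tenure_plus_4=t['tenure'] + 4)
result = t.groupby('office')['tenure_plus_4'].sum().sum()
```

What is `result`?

take 5 rows with largest tenure:
  office  tenure
1     SF      20
6    DEN      19
2    SEA      18
5    DEN      13
3    NYC      12
add column tenure_plus_4 = t['tenure'] + 4:
  office  tenure  tenure_plus_4
1     SF      20             24
6    DEN      19             23
2    SEA      18             22
5    DEN      13             17
3    NYC      12             16
group by office, sum of tenure_plus_4:
office
DEN    40
NYC    16
SEA    22
SF     24
Name: tenure_plus_4, dtype: int64
Hence 102.

102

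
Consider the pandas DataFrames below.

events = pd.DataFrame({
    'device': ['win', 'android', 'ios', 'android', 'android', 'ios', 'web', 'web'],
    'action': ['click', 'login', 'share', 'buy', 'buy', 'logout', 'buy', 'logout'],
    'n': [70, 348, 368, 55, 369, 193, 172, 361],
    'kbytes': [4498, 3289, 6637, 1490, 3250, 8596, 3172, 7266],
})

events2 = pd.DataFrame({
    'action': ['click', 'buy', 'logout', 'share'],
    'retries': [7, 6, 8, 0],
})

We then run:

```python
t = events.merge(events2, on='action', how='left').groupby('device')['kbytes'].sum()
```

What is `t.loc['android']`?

8029

merge on 'action' (how='left') → 8 rows:
    device  action    n  kbytes  retries
0      win   click   70    4498      7.0
1  android   login  348    3289      NaN
2      ios   share  368    6637      0.0
3  android     buy   55    1490      6.0
4  android     buy  369    3250      6.0
5      ios  logout  193    8596      8.0
6      web     buy  172    3172      6.0
7      web  logout  361    7266      8.0
group by device, sum of kbytes:
device
android     8029
ios        15233
web        10438
win         4498
Name: kbytes, dtype: int64
The value at index 'android' is 8029.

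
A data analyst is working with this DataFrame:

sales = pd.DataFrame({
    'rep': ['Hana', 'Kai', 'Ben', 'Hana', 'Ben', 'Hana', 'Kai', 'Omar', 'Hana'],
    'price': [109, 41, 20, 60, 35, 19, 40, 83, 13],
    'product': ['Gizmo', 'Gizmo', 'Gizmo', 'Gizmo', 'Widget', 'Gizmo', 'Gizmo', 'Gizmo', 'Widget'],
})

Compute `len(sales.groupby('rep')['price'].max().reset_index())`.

4

group by rep, max of price:
rep
Ben      35
Hana    109
Kai      41
Omar     83
Name: price, dtype: int64
reset_index():
    rep  price
0   Ben     35
1  Hana    109
2   Kai     41
3  Omar     83
Taking the number of rows gives 4.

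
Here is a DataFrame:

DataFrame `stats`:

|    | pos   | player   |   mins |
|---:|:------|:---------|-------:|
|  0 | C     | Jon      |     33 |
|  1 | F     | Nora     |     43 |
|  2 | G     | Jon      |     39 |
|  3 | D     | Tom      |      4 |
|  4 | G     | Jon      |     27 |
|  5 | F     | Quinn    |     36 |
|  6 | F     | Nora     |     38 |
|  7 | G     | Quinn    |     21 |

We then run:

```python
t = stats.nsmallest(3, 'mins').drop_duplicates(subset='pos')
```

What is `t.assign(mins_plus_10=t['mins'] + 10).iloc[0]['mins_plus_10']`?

take 3 rows with smallest mins:
  pos player  mins
3   D    Tom     4
7   G  Quinn    21
4   G    Jon    27
drop duplicate pos (keep=first):
  pos player  mins
3   D    Tom     4
7   G  Quinn    21
add column mins_plus_10 = t['mins'] + 10:
  pos player  mins  mins_plus_10
3   D    Tom     4            14
7   G  Quinn    21            31
Reading off the value at position 0, column 'mins_plus_10', we get 14.

14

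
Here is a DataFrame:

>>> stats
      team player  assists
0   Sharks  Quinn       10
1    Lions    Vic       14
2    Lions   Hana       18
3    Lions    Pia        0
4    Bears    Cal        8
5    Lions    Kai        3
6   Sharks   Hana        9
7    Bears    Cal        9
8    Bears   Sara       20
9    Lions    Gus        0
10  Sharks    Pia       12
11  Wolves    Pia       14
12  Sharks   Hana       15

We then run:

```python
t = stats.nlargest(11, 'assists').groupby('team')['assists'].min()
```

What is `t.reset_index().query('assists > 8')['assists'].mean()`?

11.5

take 11 rows with largest assists:
      team player  assists
8    Bears   Sara       20
2    Lions   Hana       18
12  Sharks   Hana       15
1    Lions    Vic       14
11  Wolves    Pia       14
10  Sharks    Pia       12
0   Sharks  Quinn       10
6   Sharks   Hana        9
7    Bears    Cal        9
4    Bears    Cal        8
5    Lions    Kai        3
group by team, min of assists:
team
Bears      8
Lions      3
Sharks     9
Wolves    14
Name: assists, dtype: int64
reset_index():
     team  assists
0   Bears        8
1   Lions        3
2  Sharks        9
3  Wolves       14
filter rows where assists > 8:
     team  assists
2  Sharks        9
3  Wolves       14
So mean() = 11.5.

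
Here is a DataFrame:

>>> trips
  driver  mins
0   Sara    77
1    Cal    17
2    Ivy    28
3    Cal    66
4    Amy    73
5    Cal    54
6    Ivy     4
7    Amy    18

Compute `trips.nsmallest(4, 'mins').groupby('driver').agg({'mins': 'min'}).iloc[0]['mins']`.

take 4 rows with smallest mins:
  driver  mins
6    Ivy     4
1    Cal    17
7    Amy    18
2    Ivy    28
group by driver, min of mins:
        mins
driver      
Amy       18
Cal       17
Ivy        4

18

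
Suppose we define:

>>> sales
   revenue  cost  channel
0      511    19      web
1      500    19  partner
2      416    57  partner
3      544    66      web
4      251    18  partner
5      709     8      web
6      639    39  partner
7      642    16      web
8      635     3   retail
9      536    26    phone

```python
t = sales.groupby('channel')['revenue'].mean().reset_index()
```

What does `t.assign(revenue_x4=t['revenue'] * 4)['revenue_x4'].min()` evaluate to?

1806.0

group by channel, mean of revenue:
channel
partner    451.5
phone      536.0
retail     635.0
web        601.5
Name: revenue, dtype: float64
reset_index():
   channel  revenue
0  partner    451.5
1    phone    536.0
2   retail    635.0
3      web    601.5
add column revenue_x4 = t['revenue'] * 4:
   channel  revenue  revenue_x4
0  partner    451.5      1806.0
1    phone    536.0      2144.0
2   retail    635.0      2540.0
3      web    601.5      2406.0
Reading off the min of column 'revenue_x4', we get 1806.0.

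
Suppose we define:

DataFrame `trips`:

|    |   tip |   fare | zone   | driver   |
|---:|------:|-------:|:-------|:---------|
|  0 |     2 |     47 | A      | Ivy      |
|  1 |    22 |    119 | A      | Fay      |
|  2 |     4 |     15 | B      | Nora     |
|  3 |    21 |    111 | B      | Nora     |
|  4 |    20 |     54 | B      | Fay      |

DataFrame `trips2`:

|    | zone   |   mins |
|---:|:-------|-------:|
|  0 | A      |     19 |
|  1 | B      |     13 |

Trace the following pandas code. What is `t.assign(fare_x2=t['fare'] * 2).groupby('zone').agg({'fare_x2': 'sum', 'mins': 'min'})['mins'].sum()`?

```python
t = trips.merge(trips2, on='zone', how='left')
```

merge on 'zone' (how='left') → 5 rows:
   tip  fare zone driver  mins
0    2    47    A    Ivy    19
1   22   119    A    Fay    19
2    4    15    B   Nora    13
3   21   111    B   Nora    13
4   20    54    B    Fay    13
add column fare_x2 = t['fare'] * 2:
   tip  fare zone driver  mins  fare_x2
0    2    47    A    Ivy    19       94
1   22   119    A    Fay    19      238
2    4    15    B   Nora    13       30
3   21   111    B   Nora    13      222
4   20    54    B    Fay    13      108
group by zone: sum(fare_x2), min(mins):
      fare_x2  mins
zone               
A         332    19
B         360    13
Then the sum of column 'mins': 32

32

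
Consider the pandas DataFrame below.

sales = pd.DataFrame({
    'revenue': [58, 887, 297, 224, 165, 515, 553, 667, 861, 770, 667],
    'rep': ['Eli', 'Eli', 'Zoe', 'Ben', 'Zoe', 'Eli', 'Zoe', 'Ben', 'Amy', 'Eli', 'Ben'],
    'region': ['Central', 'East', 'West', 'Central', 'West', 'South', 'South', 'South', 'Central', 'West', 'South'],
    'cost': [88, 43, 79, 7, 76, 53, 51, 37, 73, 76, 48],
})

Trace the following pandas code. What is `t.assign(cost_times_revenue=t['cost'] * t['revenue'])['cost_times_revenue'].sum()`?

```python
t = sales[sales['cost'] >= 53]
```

filter rows where cost >= 53:
   revenue  rep   region  cost
0       58  Eli  Central    88
2      297  Zoe     West    79
4      165  Zoe     West    76
5      515  Eli    South    53
8      861  Amy  Central    73
9      770  Eli     West    76
add column cost_times_revenue = t['cost'] * t['revenue']:
   revenue  rep   region  cost  cost_times_revenue
0       58  Eli  Central    88                5104
2      297  Zoe     West    79               23463
4      165  Zoe     West    76               12540
5      515  Eli    South    53               27295
8      861  Amy  Central    73               62853
9      770  Eli     West    76               58520
Finally, sum of column 'cost_times_revenue' = 189775.

189775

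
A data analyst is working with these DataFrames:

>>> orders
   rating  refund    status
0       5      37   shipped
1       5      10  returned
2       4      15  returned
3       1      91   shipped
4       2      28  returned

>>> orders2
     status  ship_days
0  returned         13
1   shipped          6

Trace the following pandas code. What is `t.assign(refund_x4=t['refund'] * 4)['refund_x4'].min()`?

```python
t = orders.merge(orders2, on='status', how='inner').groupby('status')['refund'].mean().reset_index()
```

70.6666666667

merge on 'status' (how='inner') → 5 rows:
   rating  refund    status  ship_days
0       5      37   shipped          6
1       5      10  returned         13
2       4      15  returned         13
3       1      91   shipped          6
4       2      28  returned         13
group by status, mean of refund:
status
returned    17.666667
shipped     64.000000
Name: refund, dtype: float64
reset_index():
     status     refund
0  returned  17.666667
1   shipped  64.000000
add column refund_x4 = t['refund'] * 4:
     status     refund   refund_x4
0  returned  17.666667   70.666667
1   shipped  64.000000  256.000000
Hence 70.6666666667.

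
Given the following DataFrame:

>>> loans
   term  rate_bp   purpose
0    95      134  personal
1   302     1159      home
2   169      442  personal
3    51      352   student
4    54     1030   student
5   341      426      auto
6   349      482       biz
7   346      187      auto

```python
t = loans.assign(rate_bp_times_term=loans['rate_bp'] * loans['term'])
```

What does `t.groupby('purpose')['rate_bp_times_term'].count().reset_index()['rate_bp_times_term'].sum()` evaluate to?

8

add column rate_bp_times_term = loans['rate_bp'] * loans['term']:
   term  rate_bp   purpose  rate_bp_times_term
0    95      134  personal               12730
1   302     1159      home              350018
2   169      442  personal               74698
3    51      352   student               17952
4    54     1030   student               55620
5   341      426      auto              145266
6   349      482       biz              168218
7   346      187      auto               64702
group by purpose, count of rate_bp_times_term:
purpose
auto        2
biz         1
home        1
personal    2
student     2
Name: rate_bp_times_term, dtype: int64
reset_index():
    purpose  rate_bp_times_term
0      auto                   2
1       biz                   1
2      home                   1
3  personal                   2
4   student                   2
Taking the sum of column 'rate_bp_times_term' gives 8.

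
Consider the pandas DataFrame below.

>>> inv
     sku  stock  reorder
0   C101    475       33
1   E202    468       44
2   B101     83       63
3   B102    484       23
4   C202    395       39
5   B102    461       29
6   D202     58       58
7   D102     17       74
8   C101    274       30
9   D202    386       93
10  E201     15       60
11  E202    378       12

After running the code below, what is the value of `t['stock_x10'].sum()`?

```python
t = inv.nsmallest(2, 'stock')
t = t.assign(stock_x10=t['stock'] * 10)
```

320

take 2 rows with smallest stock:
     sku  stock  reorder
10  E201     15       60
7   D102     17       74
add column stock_x10 = t['stock'] * 10:
     sku  stock  reorder  stock_x10
10  E201     15       60        150
7   D102     17       74        170
Reading off the sum of column 'stock_x10', we get 320.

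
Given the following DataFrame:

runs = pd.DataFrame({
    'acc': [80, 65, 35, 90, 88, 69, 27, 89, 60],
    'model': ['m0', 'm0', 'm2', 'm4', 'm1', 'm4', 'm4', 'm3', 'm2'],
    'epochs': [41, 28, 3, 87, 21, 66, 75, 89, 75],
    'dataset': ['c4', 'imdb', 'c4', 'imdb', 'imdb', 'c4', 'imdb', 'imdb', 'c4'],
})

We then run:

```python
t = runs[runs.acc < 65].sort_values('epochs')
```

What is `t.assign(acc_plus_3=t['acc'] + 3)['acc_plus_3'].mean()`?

filter rows where acc < 65:
   acc model  epochs dataset
2   35    m2       3      c4
6   27    m4      75    imdb
8   60    m2      75      c4
sort by epochs:
   acc model  epochs dataset
2   35    m2       3      c4
6   27    m4      75    imdb
8   60    m2      75      c4
add column acc_plus_3 = t['acc'] + 3:
   acc model  epochs dataset  acc_plus_3
2   35    m2       3      c4          38
6   27    m4      75    imdb          30
8   60    m2      75      c4          63
Hence 43.6666666667.

43.6666666667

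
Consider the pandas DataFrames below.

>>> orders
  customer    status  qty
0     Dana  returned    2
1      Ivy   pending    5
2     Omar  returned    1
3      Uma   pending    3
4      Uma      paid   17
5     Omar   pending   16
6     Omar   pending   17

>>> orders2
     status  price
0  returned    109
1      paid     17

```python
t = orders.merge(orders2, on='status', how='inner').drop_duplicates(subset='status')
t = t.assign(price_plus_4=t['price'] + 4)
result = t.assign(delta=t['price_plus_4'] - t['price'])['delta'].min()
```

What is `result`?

merge on 'status' (how='inner') → 3 rows:
  customer    status  qty  price
0     Dana  returned    2    109
1     Omar  returned    1    109
2      Uma      paid   17     17
drop duplicate status (keep=first):
  customer    status  qty  price
0     Dana  returned    2    109
2      Uma      paid   17     17
add column price_plus_4 = t['price'] + 4:
  customer    status  qty  price  price_plus_4
0     Dana  returned    2    109           113
2      Uma      paid   17     17            21
add column delta = t['price_plus_4'] - t['price']:
  customer    status  qty  price  price_plus_4  delta
0     Dana  returned    2    109           113      4
2      Uma      paid   17     17            21      4
Reading off the min of column 'delta', we get 4.

4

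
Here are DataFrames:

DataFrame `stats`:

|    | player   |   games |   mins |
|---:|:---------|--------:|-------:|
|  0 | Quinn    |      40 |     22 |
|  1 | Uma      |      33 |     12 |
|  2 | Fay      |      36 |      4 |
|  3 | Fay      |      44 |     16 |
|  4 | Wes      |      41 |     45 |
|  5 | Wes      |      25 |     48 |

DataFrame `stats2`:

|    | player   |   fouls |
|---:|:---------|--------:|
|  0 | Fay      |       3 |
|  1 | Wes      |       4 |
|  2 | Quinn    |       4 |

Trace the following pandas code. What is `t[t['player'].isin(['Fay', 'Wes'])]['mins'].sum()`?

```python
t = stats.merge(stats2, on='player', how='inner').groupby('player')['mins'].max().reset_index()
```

merge on 'player' (how='inner') → 5 rows:
  player  games  mins  fouls
0  Quinn     40    22      4
1    Fay     36     4      3
2    Fay     44    16      3
3    Wes     41    45      4
4    Wes     25    48      4
group by player, max of mins:
player
Fay      16
Quinn    22
Wes      48
Name: mins, dtype: int64
reset_index():
  player  mins
0    Fay    16
1  Quinn    22
2    Wes    48
filter rows where player in ['Fay', 'Wes']:
  player  mins
0    Fay    16
2    Wes    48
The sum of column 'mins' is 64.

64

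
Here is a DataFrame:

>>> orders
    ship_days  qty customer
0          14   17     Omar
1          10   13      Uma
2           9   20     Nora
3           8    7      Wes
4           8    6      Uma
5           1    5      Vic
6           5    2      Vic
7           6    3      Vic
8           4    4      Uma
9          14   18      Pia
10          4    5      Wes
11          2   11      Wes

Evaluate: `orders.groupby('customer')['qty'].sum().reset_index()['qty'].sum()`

111

group by customer, sum of qty:
customer
Nora    20
Omar    17
Pia     18
Uma     23
Vic     10
Wes     23
Name: qty, dtype: int64
reset_index():
  customer  qty
0     Nora   20
1     Omar   17
2      Pia   18
3      Uma   23
4      Vic   10
5      Wes   23
Then the sum of column 'qty': 111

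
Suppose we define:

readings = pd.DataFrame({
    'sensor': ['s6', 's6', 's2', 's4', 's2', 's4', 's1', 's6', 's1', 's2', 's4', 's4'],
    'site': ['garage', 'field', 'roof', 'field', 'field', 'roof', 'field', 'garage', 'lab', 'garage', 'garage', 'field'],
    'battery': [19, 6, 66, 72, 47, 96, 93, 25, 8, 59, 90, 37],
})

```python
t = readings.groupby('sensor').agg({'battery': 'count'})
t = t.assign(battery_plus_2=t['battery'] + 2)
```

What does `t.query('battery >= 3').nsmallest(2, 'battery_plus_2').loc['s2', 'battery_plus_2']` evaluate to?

group by sensor, count of battery:
        battery
sensor         
s1            2
s2            3
s4            4
s6            3
add column battery_plus_2 = t['battery'] + 2:
        battery  battery_plus_2
sensor                         
s1            2               4
s2            3               5
s4            4               6
s6            3               5
filter rows where battery >= 3:
        battery  battery_plus_2
sensor                         
s2            3               5
s4            4               6
s6            3               5
take 2 rows with smallest battery_plus_2:
        battery  battery_plus_2
sensor                         
s2            3               5
s6            3               5

5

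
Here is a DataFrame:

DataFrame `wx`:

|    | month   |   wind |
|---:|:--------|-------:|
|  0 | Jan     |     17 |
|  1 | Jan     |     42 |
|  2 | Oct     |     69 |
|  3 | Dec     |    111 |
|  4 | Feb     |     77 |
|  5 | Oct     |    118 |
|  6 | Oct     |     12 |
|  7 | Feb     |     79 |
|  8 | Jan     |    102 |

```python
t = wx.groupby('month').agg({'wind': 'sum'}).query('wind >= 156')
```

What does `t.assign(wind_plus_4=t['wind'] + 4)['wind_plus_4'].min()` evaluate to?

160

group by month, sum of wind:
       wind
month      
Dec     111
Feb     156
Jan     161
Oct     199
filter rows where wind >= 156:
       wind
month      
Feb     156
Jan     161
Oct     199
add column wind_plus_4 = t['wind'] + 4:
       wind  wind_plus_4
month                   
Feb     156          160
Jan     161          165
Oct     199          203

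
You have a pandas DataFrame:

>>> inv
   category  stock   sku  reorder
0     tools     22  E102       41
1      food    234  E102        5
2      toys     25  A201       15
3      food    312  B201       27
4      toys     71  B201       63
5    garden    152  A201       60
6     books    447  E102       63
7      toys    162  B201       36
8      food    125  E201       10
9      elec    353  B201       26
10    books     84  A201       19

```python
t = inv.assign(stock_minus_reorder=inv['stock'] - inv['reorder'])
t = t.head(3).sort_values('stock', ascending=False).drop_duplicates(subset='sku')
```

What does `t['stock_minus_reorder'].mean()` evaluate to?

119.5

add column stock_minus_reorder = inv['stock'] - inv['reorder']:
   category  stock   sku  reorder  stock_minus_reorder
0     tools     22  E102       41                  -19
1      food    234  E102        5                  229
2      toys     25  A201       15                   10
3      food    312  B201       27                  285
4      toys     71  B201       63                    8
5    garden    152  A201       60                   92
6     books    447  E102       63                  384
7      toys    162  B201       36                  126
8      food    125  E201       10                  115
9      elec    353  B201       26                  327
10    books     84  A201       19                   65
take first 3 rows:
  category  stock   sku  reorder  stock_minus_reorder
0    tools     22  E102       41                  -19
1     food    234  E102        5                  229
2     toys     25  A201       15                   10
sort by stock descending:
  category  stock   sku  reorder  stock_minus_reorder
1     food    234  E102        5                  229
2     toys     25  A201       15                   10
0    tools     22  E102       41                  -19
drop duplicate sku (keep=first):
  category  stock   sku  reorder  stock_minus_reorder
1     food    234  E102        5                  229
2     toys     25  A201       15                   10
Taking the mean of column 'stock_minus_reorder' gives 119.5.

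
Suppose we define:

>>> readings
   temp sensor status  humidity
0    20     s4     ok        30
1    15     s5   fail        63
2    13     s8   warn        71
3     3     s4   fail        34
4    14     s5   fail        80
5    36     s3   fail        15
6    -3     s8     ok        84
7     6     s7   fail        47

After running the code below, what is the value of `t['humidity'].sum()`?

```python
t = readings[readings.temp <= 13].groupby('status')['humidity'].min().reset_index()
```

189

filter rows where temp <= 13:
   temp sensor status  humidity
2    13     s8   warn        71
3     3     s4   fail        34
6    -3     s8     ok        84
7     6     s7   fail        47
group by status, min of humidity:
status
fail    34
ok      84
warn    71
Name: humidity, dtype: int64
reset_index():
  status  humidity
0   fail        34
1     ok        84
2   warn        71
Taking the sum of column 'humidity' gives 189.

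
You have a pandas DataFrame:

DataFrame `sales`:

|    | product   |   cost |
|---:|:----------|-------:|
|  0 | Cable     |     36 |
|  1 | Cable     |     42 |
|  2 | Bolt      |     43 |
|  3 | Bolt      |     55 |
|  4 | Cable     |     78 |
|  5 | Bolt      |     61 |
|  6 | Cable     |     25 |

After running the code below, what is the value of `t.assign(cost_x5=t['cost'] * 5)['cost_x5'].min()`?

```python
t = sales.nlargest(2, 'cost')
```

305

take 2 rows with largest cost:
  product  cost
4   Cable    78
5    Bolt    61
add column cost_x5 = t['cost'] * 5:
  product  cost  cost_x5
4   Cable    78      390
5    Bolt    61      305
Finally, min of column 'cost_x5' = 305.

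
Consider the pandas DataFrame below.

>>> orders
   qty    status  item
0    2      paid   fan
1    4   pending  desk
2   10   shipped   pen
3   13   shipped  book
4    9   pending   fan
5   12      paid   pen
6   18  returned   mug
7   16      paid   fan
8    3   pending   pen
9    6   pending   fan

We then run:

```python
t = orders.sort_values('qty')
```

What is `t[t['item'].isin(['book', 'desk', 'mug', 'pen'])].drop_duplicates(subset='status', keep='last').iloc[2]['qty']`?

sort by qty:
   qty    status  item
0    2      paid   fan
8    3   pending   pen
1    4   pending  desk
9    6   pending   fan
4    9   pending   fan
2   10   shipped   pen
5   12      paid   pen
3   13   shipped  book
7   16      paid   fan
6   18  returned   mug
filter rows where item in ['book', 'desk', 'mug', 'pen']:
   qty    status  item
8    3   pending   pen
1    4   pending  desk
2   10   shipped   pen
5   12      paid   pen
3   13   shipped  book
6   18  returned   mug
drop duplicate status (keep=last):
   qty    status  item
1    4   pending  desk
5   12      paid   pen
3   13   shipped  book
6   18  returned   mug
Reading off the value at position 2, column 'qty', we get 13.

13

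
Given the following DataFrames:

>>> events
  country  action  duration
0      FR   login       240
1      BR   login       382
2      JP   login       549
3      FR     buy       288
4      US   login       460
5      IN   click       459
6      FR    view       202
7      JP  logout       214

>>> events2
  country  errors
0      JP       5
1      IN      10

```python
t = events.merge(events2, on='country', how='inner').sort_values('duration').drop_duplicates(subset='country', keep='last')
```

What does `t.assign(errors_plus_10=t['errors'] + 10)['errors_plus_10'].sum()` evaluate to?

35

merge on 'country' (how='inner') → 3 rows:
  country  action  duration  errors
0      JP   login       549       5
1      IN   click       459      10
2      JP  logout       214       5
sort by duration:
  country  action  duration  errors
2      JP  logout       214       5
1      IN   click       459      10
0      JP   login       549       5
drop duplicate country (keep=last):
  country action  duration  errors
1      IN  click       459      10
0      JP  login       549       5
add column errors_plus_10 = t['errors'] + 10:
  country action  duration  errors  errors_plus_10
1      IN  click       459      10              20
0      JP  login       549       5              15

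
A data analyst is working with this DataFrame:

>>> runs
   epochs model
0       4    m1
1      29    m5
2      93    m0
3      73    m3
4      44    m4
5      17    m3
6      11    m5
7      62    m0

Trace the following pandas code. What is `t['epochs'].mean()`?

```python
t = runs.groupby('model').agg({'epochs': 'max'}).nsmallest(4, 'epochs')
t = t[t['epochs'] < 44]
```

16.5

group by model, max of epochs:
       epochs
model        
m0         93
m1          4
m3         73
m4         44
m5         29
take 4 rows with smallest epochs:
       epochs
model        
m1          4
m5         29
m4         44
m3         73
filter rows where epochs < 44:
       epochs
model        
m1          4
m5         29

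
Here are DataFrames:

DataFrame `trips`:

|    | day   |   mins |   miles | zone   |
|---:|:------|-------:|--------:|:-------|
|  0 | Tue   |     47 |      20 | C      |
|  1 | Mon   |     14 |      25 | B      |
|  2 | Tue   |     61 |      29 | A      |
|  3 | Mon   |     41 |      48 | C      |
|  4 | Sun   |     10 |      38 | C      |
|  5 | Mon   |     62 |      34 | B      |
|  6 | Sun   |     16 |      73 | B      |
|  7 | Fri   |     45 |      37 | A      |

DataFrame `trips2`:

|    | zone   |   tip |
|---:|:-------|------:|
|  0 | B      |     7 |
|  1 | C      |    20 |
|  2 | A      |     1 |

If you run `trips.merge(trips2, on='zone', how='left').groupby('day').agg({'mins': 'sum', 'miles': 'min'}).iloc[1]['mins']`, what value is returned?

merge on 'zone' (how='left') → 8 rows:
   day  mins  miles zone  tip
0  Tue    47     20    C   20
1  Mon    14     25    B    7
2  Tue    61     29    A    1
3  Mon    41     48    C   20
4  Sun    10     38    C   20
5  Mon    62     34    B    7
6  Sun    16     73    B    7
7  Fri    45     37    A    1
group by day: sum(mins), min(miles):
     mins  miles
day             
Fri    45     37
Mon   117     25
Sun    26     38
Tue   108     20

117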